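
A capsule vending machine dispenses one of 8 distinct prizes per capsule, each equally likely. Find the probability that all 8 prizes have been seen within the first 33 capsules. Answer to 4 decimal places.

0.9045

Let A_i be the event that prize i is missing after 33 capsules. By inclusion–exclusion on the A_i,
P(all seen) = Σ_{j=0}^{8} (-1)^j C(8,j)((8-j)/8)^33
= 1.00000 - 0.09758 + 0.00211 - 0.00001 + 0.00000 - 0.00000 + 0.00000 - 0.00000 + 0.00000
= 0.90452.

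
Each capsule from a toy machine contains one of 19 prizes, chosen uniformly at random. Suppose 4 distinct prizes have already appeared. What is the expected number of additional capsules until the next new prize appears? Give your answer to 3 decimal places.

1.267

Each capsule yields a new prize with probability (19-4)/19 = 15/19, so the wait is geometric with mean 19/15.
E = 19/15 = 1.2667.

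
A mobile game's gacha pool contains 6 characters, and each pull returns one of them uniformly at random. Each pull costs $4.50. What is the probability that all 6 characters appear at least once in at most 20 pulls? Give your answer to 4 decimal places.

By inclusion–exclusion over which characters are missing,
P(all seen) = Σ_{j=0}^{6} (-1)^j C(6,j)((6-j)/6)^20
= 1.00000 - 0.15650 + 0.00451 - 0.00002 + 0.00000 - 0.00000 + 0.00000
= 0.84799.

0.8480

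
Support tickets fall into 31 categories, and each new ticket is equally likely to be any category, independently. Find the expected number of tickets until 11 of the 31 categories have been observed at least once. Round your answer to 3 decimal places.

13.315

With k distinct categories already seen, the next new one arrives after an expected 31/(31-k) tickets.
Sum over k = 0,...,10: E = 31/31 + 31/30 + 31/29 + ... + 31/22 + 31/21 = 13.3147.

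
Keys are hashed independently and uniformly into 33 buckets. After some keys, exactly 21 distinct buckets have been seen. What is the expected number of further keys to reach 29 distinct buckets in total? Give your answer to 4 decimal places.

The wait to go from k to k+1 distinct buckets is geometric with mean 33/(33-k).
Sum over k = 21,...,28: E = 33/12 + 33/11 + 33/10 + ... + 33/6 + 33/5 = 33.65595.

33.6560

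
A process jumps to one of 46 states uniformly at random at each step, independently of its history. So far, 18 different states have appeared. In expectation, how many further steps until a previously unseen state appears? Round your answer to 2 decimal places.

Each step yields a new state with probability (46-18)/46 = 28/46, so the wait is geometric with mean 46/28.
E = 46/28 = 1.643.

1.64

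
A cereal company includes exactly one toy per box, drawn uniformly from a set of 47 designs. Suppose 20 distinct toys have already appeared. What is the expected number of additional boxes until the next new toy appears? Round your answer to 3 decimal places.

The number of boxes until the next new toy is geometric with success probability 27/47, so its mean is 47/27.
E = 47/27 = 1.7407.

1.741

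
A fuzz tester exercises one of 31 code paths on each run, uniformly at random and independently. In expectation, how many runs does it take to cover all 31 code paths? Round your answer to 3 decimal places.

124.845

Split into phases: going from k distinct to k+1 distinct takes on average 31/(31-k) runs.
E[T] = 31/31 + 31/30 + 31/29 + ... + 31/2 + 31/1 = 31·H_{31}.
H_{31} = 4.0272, so E[T] = 124.8446.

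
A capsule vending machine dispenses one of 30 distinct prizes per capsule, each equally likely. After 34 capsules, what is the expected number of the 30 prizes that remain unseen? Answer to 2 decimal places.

9.47

For each prize, P(unseen after 34) = (29/30)^34 = 0.316.
By linearity of expectation, E[unseen] = 30·(29/30)^34 = 9.474.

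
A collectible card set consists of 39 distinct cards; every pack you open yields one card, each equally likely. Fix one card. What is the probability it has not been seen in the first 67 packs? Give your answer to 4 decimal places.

0.1755

On each pack the fixed card fails to appear with probability 38/39.
P(still missing after 67) = (38/39)^67 = 0.17546.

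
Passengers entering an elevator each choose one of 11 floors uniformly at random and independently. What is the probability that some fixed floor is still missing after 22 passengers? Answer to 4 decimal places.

0.1228

Each passenger misses the fixed floor with probability (11-1)/11 = 10/11, independently.
P(still missing after 22) = (10/11)^22 = 0.12285.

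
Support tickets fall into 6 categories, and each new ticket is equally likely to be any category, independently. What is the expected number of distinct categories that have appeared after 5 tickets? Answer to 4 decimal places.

3.5887

For each category, P(seen in 5 tickets) = 1 - (5/6)^5 = 0.59812.
By linearity of expectation, E[distinct seen] = 6·(1 - (5/6)^5) = 3.58873.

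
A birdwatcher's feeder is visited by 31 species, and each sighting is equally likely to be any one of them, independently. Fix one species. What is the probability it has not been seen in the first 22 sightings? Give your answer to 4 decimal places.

On each sighting the fixed species fails to appear with probability 30/31.
P(still missing after 22) = (30/31)^22 = 0.48608.

0.4861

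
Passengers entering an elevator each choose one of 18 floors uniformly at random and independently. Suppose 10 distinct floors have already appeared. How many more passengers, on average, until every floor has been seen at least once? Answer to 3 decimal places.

From k distinct to k+1 distinct takes on average 18/(18-k) passengers.
Sum over k = 10,...,17: E = 18/8 + 18/7 + 18/6 + ... + 18/2 + 18/1 = 48.9214.

48.921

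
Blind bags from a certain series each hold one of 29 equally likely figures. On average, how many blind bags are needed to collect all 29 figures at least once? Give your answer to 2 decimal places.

The wait to go from k to k+1 distinct figures is geometric with mean 29/(29-k).
E[T] = 29/29 + 29/28 + 29/27 + ... + 29/2 + 29/1 = 29·H_{29}.
H_{29} = 3.962, so E[T] = 114.888.

114.89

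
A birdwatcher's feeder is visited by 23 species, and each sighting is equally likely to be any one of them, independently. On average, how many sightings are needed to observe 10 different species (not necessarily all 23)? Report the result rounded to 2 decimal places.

With k distinct species already seen, the next new one arrives after an expected 23/(23-k) sightings.
Sum over k = 0,...,9: E = 23/23 + 23/22 + 23/21 + ... + 23/15 + 23/14 = 12.746.

12.75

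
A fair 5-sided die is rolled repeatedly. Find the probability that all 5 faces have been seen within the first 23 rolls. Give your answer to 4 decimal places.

Let A_i be the event that face i is missing after 23 rolls. By inclusion–exclusion on the A_i,
P(all seen) = Σ_{j=0}^{5} (-1)^j C(5,j)((5-j)/5)^23
= 1.00000 - 0.02951 + 0.00008 - 0.00000 + 0.00000 - 0.00000
= 0.97056.

0.9706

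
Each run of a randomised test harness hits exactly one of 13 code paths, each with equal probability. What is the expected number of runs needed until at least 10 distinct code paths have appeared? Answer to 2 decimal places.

Going from k to k+1 distinct takes a geometric number of runs with mean 13/(13-k).
Sum over k = 0,...,9: E = 13/13 + 13/12 + 13/11 + ... + 13/5 + 13/4 = 17.508.

17.51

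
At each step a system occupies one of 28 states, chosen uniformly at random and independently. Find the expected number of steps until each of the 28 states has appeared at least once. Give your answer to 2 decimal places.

The wait to go from k to k+1 distinct states is geometric with mean 28/(28-k).
E[T] = 28/28 + 28/27 + 28/26 + ... + 28/2 + 28/1 = 28·H_{28}.
H_{28} = 3.927, so E[T] = 109.961.

109.96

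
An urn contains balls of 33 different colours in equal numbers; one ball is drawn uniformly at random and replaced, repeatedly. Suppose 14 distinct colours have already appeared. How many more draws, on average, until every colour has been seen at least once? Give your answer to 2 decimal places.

117.08

From k distinct to k+1 distinct takes on average 33/(33-k) draws.
Sum over k = 14,...,32: E = 33/19 + 33/18 + 33/17 + ... + 33/2 + 33/1 = 117.075.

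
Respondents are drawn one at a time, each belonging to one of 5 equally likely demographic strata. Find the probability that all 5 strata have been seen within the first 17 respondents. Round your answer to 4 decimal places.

By inclusion–exclusion over which strata are missing,
P(all seen) = Σ_{j=0}^{5} (-1)^j C(5,j)((5-j)/5)^17
= 1.00000 - 0.11259 + 0.00169 - 0.00000 + 0.00000 - 0.00000
= 0.88910.

0.8891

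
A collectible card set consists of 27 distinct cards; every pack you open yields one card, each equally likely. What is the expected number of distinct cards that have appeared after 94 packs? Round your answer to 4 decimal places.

For each card, P(seen in 94 packs) = 1 - (26/27)^94 = 0.97121.
By linearity of expectation, E[distinct seen] = 27·(1 - (26/27)^94) = 26.22256.

26.2226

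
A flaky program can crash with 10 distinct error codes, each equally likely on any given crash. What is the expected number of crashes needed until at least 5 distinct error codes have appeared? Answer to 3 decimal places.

6.456

Going from k to k+1 distinct takes a geometric number of crashes with mean 10/(10-k).
Sum over k = 0,...,4: E = 10/10 + 10/9 + 10/8 + 10/7 + 10/6 = 6.4563.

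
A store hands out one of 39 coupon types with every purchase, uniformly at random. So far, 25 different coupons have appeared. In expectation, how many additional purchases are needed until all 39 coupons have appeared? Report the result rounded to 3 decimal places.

The wait to go from k to k+1 distinct coupons is geometric with mean 39/(39-k).
Sum over k = 25,...,38: E = 39/14 + 39/13 + 39/12 + ... + 39/2 + 39/1 = 126.8109.

126.811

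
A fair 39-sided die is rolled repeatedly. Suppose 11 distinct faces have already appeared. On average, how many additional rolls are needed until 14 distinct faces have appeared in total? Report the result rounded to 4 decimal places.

4.3373

From k distinct to k+1 distinct takes on average 39/(39-k) rolls.
Sum over k = 11,...,13: E = 39/28 + 39/27 + 39/26 = 4.33730.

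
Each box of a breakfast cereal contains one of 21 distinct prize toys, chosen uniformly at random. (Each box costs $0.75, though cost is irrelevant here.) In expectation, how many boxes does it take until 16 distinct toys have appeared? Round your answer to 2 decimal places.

28.60

With k distinct toys already seen, the next new one arrives after an expected 21/(21-k) boxes.
Sum over k = 0,...,15: E = 21/21 + 21/20 + 21/19 + ... + 21/7 + 21/6 = 28.603.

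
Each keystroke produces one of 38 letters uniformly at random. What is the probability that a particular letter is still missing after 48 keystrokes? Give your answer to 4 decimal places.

Each keystroke misses the fixed letter with probability (38-1)/38 = 37/38, independently.
P(still missing after 48) = (37/38)^48 = 0.27802.

0.2780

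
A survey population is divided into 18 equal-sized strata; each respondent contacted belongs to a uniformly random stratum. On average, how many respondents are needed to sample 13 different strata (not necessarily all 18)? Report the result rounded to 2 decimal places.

21.81

With k distinct strata already seen, the next new one arrives after an expected 18/(18-k) respondents.
Sum over k = 0,...,12: E = 18/18 + 18/17 + 18/16 + ... + 18/7 + 18/6 = 21.812.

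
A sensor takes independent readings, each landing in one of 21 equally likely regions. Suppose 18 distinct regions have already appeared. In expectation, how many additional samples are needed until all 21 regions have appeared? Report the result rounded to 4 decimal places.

With k distinct regions already seen, the next new one takes an expected 21/(21-k) samples.
Sum over k = 18,...,20: E = 21/3 + 21/2 + 21/1 = 38.50000.

38.5000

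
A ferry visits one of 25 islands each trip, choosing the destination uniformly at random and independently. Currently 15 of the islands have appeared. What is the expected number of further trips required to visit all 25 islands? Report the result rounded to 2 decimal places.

73.22

From k distinct to k+1 distinct takes on average 25/(25-k) trips.
Sum over k = 15,...,24: E = 25/10 + 25/9 + 25/8 + ... + 25/2 + 25/1 = 73.224.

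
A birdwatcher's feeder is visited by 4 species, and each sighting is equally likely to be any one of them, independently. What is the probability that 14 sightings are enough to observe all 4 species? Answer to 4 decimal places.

0.9291

By inclusion–exclusion over which species are missing,
P(all seen) = Σ_{j=0}^{4} (-1)^j C(4,j)((4-j)/4)^14
= 1.00000 - 0.07127 + 0.00037 - 0.00000 + 0.00000
= 0.92909.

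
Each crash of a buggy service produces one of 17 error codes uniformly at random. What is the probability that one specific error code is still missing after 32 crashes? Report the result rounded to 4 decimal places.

0.1437

On each crash the fixed error code fails to appear with probability 16/17.
P(still missing after 32) = (16/17)^32 = 0.14371.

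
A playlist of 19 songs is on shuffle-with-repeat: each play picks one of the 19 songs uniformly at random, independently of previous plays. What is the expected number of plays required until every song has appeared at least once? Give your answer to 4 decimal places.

Split into phases: going from k distinct to k+1 distinct takes on average 19/(19-k) plays.
E[T] = 19/19 + 19/18 + 19/17 + ... + 19/2 + 19/1 = 19·H_{19}.
H_{19} = 3.54774, so E[T] = 67.40705.

67.4071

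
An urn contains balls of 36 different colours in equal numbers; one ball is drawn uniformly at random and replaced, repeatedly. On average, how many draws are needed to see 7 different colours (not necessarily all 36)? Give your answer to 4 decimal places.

7.6646

With k distinct colours already seen, the next new one arrives after an expected 36/(36-k) draws.
Sum over k = 0,...,6: E = 36/36 + 36/35 + 36/34 + ... + 36/31 + 36/30 = 7.66459.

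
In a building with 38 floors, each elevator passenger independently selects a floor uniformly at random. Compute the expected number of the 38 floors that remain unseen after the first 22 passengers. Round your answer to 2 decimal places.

21.13

For each floor, P(unseen after 22) = (37/38)^22 = 0.556.
By linearity of expectation, E[unseen] = 38·(37/38)^22 = 21.134.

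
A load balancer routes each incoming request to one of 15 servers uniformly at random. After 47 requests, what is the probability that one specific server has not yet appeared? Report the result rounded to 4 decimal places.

0.0391

On each request the fixed server fails to appear with probability 14/15.
P(still missing after 47) = (14/15)^47 = 0.03906.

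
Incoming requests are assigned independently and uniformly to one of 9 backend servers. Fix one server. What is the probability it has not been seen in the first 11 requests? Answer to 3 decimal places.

On each request the fixed server fails to appear with probability 8/9.
P(still missing after 11) = (8/9)^11 = 0.2737.

0.274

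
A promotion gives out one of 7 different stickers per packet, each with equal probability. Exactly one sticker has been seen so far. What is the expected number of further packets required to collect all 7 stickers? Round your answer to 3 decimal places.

With k distinct stickers already seen, the next new one takes an expected 7/(7-k) packets.
Sum over k = 1,...,6: E = 7/6 + 7/5 + 7/4 + 7/3 + 7/2 + 7/1 = 17.1500.

17.150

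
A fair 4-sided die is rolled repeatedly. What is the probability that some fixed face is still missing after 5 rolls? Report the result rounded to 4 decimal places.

On each roll the fixed face fails to appear with probability 3/4.
P(still missing after 5) = (3/4)^5 = 0.23730.

0.2373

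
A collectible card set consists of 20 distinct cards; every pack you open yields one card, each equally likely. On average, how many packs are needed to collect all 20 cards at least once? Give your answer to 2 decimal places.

71.95

The wait to go from k to k+1 distinct cards is geometric with mean 20/(20-k).
E[T] = 20/20 + 20/19 + 20/18 + ... + 20/2 + 20/1 = 20·H_{20}.
H_{20} = 3.598, so E[T] = 71.955.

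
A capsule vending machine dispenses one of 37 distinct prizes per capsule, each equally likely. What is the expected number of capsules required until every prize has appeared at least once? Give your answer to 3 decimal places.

155.459

After k distinct prizes have appeared, the next capsule gives a new one with probability (37-k)/37, so the expected wait for the (k+1)-th is 37/(37-k).
E[T] = 37/37 + 37/36 + 37/35 + ... + 37/2 + 37/1 = 37·H_{37}.
H_{37} = 4.2016, so E[T] = 155.4587.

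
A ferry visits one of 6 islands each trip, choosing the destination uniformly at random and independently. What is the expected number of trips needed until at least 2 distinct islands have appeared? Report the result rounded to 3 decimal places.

2.200

With k distinct islands already seen, the next new one arrives after an expected 6/(6-k) trips.
Sum over k = 0,...,1: E = 6/6 + 6/5 = 2.2000.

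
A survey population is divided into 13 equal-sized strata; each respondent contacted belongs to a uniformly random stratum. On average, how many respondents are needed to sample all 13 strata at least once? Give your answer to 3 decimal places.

After k distinct strata have appeared, the next respondent gives a new one with probability (13-k)/13, so the expected wait for the (k+1)-th is 13/(13-k).
E[T] = 13/13 + 13/12 + 13/11 + ... + 13/2 + 13/1 = 13·H_{13}.
H_{13} = 3.1801, so E[T] = 41.3417.

41.342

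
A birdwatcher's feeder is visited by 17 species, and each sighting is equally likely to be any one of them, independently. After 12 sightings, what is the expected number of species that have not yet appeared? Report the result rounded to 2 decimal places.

8.21

For each species, P(unseen after 12) = (16/17)^12 = 0.483.
By linearity of expectation, E[unseen] = 17·(16/17)^12 = 8.213.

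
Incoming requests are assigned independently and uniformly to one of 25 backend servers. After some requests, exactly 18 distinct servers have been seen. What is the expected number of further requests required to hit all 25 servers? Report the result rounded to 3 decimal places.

From k distinct to k+1 distinct takes on average 25/(25-k) requests.
Sum over k = 18,...,24: E = 25/7 + 25/6 + 25/5 + ... + 25/2 + 25/1 = 64.8214.

64.821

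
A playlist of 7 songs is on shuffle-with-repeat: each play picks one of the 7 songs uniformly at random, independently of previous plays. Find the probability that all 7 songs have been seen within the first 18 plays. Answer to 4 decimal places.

0.6112

Let A_i be the event that song i is missing after 18 plays. By inclusion–exclusion on the A_i,
P(all seen) = Σ_{j=0}^{7} (-1)^j C(7,j)((7-j)/7)^18
= 1.00000 - 0.43657 + 0.04919 - 0.00148 + 0.00001 - 0.00000 + 0.00000 - 0.00000
= 0.61115.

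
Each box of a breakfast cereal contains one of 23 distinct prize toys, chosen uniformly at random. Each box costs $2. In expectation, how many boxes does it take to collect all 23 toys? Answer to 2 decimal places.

After k distinct toys have appeared, the next box gives a new one with probability (23-k)/23, so the expected wait for the (k+1)-th is 23/(23-k).
E[T] = 23/23 + 23/22 + 23/21 + ... + 23/2 + 23/1 = 23·H_{23}.
H_{23} = 3.734, so E[T] = 85.889.

85.89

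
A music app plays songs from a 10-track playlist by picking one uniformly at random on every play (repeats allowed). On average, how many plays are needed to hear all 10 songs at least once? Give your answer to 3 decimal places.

29.290

After k distinct songs have appeared, the next play gives a new one with probability (10-k)/10, so the expected wait for the (k+1)-th is 10/(10-k).
E[T] = 10/10 + 10/9 + 10/8 + ... + 10/2 + 10/1 = 10·H_{10}.
H_{10} = 2.9290, so E[T] = 29.2897.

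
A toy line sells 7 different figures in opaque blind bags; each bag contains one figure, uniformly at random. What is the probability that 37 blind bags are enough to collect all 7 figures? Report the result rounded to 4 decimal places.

Let A_i be the event that figure i is missing after 37 blind bags. By inclusion–exclusion on the A_i,
P(all seen) = Σ_{j=0}^{7} (-1)^j C(7,j)((7-j)/7)^37
= 1.00000 - 0.02334 + 0.00008 - 0.00000 + 0.00000 - 0.00000 + 0.00000 - 0.00000
= 0.97674.

0.9767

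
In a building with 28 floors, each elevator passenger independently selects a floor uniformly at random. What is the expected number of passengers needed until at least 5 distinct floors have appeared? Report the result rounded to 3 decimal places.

5.401

With k distinct floors already seen, the next new one arrives after an expected 28/(28-k) passengers.
Sum over k = 0,...,4: E = 28/28 + 28/27 + 28/26 + 28/25 + 28/24 = 5.4006.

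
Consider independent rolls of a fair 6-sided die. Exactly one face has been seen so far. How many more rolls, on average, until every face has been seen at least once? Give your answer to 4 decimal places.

The wait to go from k to k+1 distinct faces is geometric with mean 6/(6-k).
Sum over k = 1,...,5: E = 6/5 + 6/4 + 6/3 + 6/2 + 6/1 = 13.70000.

13.7000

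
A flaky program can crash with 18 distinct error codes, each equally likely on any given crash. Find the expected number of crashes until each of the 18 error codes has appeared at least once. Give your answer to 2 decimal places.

62.91

After k distinct error codes have appeared, the next crash gives a new one with probability (18-k)/18, so the expected wait for the (k+1)-th is 18/(18-k).
E[T] = 18/18 + 18/17 + 18/16 + ... + 18/2 + 18/1 = 18·H_{18}.
H_{18} = 3.495, so E[T] = 62.912.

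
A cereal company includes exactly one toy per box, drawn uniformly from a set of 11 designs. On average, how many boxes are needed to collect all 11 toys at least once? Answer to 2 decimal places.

33.22

The wait to go from k to k+1 distinct toys is geometric with mean 11/(11-k).
E[T] = 11/11 + 11/10 + 11/9 + ... + 11/2 + 11/1 = 11·H_{11}.
H_{11} = 3.020, so E[T] = 33.219.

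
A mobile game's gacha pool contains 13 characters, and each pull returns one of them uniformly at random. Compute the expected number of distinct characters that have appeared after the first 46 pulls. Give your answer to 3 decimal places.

For each character, P(seen in 46 pulls) = 1 - (12/13)^46 = 0.9748.
By linearity of expectation, E[distinct seen] = 13·(1 - (12/13)^46) = 12.6727.

12.673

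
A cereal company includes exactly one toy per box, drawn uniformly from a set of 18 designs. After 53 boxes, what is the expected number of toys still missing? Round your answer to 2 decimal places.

For each toy, P(unseen after 53) = (17/18)^53 = 0.048.
By linearity of expectation, E[unseen] = 18·(17/18)^53 = 0.870.

0.87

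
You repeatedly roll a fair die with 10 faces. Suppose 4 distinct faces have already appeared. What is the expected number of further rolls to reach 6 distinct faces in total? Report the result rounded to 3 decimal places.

The wait to go from k to k+1 distinct faces is geometric with mean 10/(10-k).
Sum over k = 4,...,5: E = 10/6 + 10/5 = 3.6667.

3.667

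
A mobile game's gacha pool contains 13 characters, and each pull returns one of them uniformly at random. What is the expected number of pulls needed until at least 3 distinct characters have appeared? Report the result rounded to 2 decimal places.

Going from k to k+1 distinct takes a geometric number of pulls with mean 13/(13-k).
Sum over k = 0,...,2: E = 13/13 + 13/12 + 13/11 = 3.265.

3.27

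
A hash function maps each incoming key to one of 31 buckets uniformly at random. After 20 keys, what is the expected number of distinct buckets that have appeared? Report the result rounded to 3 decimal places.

For each bucket, P(seen in 20 keys) = 1 - (30/31)^20 = 0.4810.
By linearity of expectation, E[distinct seen] = 31·(1 - (30/31)^20) = 14.9101.

14.910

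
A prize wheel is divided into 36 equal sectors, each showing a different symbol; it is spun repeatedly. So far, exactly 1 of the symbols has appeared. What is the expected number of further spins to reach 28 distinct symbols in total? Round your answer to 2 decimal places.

51.44

With k distinct symbols already seen, the next new one takes an expected 36/(36-k) spins.
Sum over k = 1,...,27: E = 36/35 + 36/34 + 36/33 + ... + 36/10 + 36/9 = 51.441.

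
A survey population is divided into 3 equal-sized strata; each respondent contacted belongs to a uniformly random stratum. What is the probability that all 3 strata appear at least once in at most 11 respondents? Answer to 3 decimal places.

0.965

Let A_i be the event that stratum i is missing after 11 respondents. By inclusion–exclusion on the A_i,
P(all seen) = Σ_{j=0}^{3} (-1)^j C(3,j)((3-j)/3)^11
= 1.0000 - 0.0347 + 0.0000 - 0.0000
= 0.9653.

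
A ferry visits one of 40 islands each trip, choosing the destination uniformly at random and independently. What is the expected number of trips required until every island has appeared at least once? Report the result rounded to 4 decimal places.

171.1417

After k distinct islands have appeared, the next trip gives a new one with probability (40-k)/40, so the expected wait for the (k+1)-th is 40/(40-k).
E[T] = 40/40 + 40/39 + 40/38 + ... + 40/2 + 40/1 = 40·H_{40}.
H_{40} = 4.27854, so E[T] = 171.14172.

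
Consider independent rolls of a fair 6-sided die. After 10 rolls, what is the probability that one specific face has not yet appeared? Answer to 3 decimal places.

On each roll the fixed face fails to appear with probability 5/6.
P(still missing after 10) = (5/6)^10 = 0.1615.

0.162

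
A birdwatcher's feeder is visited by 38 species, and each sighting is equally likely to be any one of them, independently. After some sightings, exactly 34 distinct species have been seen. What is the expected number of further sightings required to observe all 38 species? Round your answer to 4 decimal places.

From k distinct to k+1 distinct takes on average 38/(38-k) sightings.
Sum over k = 34,...,37: E = 38/4 + 38/3 + 38/2 + 38/1 = 79.16667.

79.1667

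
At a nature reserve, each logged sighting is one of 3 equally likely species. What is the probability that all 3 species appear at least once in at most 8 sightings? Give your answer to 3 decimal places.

0.883

Let A_i be the event that species i is missing after 8 sightings. By inclusion–exclusion on the A_i,
P(all seen) = Σ_{j=0}^{3} (-1)^j C(3,j)((3-j)/3)^8
= 1.0000 - 0.1171 + 0.0005 - 0.0000
= 0.8834.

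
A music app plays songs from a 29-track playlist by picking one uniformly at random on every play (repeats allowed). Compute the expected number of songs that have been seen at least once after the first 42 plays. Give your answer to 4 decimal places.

For each song, P(seen in 42 plays) = 1 - (28/29)^42 = 0.77095.
By linearity of expectation, E[distinct seen] = 29·(1 - (28/29)^42) = 22.35769.

22.3577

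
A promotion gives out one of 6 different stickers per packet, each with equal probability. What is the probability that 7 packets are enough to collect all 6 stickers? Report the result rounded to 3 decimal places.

0.054

Let A_i be the event that sticker i is missing after 7 packets. By inclusion–exclusion on the A_i,
P(all seen) = Σ_{j=0}^{6} (-1)^j C(6,j)((6-j)/6)^7
= 1.0000 - 1.6745 + 0.8779 - 0.1563 + 0.0069 - 0.0000 + 0.0000
= 0.0540.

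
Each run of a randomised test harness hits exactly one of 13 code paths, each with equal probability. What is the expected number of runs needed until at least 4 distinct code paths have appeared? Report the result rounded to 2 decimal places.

With k distinct code paths already seen, the next new one arrives after an expected 13/(13-k) runs.
Sum over k = 0,...,3: E = 13/13 + 13/12 + 13/11 + 13/10 = 4.565.

4.57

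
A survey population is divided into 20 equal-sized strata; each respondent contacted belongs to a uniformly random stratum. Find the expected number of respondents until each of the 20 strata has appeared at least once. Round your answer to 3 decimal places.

71.955

The wait to go from k to k+1 distinct strata is geometric with mean 20/(20-k).
E[T] = 20/20 + 20/19 + 20/18 + ... + 20/2 + 20/1 = 20·H_{20}.
H_{20} = 3.5977, so E[T] = 71.9548.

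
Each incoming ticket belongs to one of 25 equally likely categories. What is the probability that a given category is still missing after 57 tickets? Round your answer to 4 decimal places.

On each ticket the fixed category fails to appear with probability 24/25.
P(still missing after 57) = (24/25)^57 = 0.09760.

0.0976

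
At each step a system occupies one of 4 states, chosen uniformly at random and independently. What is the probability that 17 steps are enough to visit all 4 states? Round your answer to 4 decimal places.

By inclusion–exclusion over which states are missing,
P(all seen) = Σ_{j=0}^{4} (-1)^j C(4,j)((4-j)/4)^17
= 1.00000 - 0.03007 + 0.00005 - 0.00000 + 0.00000
= 0.96998.

0.9700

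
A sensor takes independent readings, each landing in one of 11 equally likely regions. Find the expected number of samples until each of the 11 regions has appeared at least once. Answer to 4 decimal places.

The wait to go from k to k+1 distinct regions is geometric with mean 11/(11-k).
E[T] = 11/11 + 11/10 + 11/9 + ... + 11/2 + 11/1 = 11·H_{11}.
H_{11} = 3.01988, so E[T] = 33.21865.

33.2187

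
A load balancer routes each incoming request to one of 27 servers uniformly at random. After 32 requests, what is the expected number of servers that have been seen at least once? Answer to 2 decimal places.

18.93

For each server, P(seen in 32 requests) = 1 - (26/27)^32 = 0.701.
By linearity of expectation, E[distinct seen] = 27·(1 - (26/27)^32) = 18.930.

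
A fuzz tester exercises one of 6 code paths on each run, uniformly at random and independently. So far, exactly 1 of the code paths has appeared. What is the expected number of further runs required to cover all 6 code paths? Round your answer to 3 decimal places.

13.700

With k distinct code paths already seen, the next new one takes an expected 6/(6-k) runs.
Sum over k = 1,...,5: E = 6/5 + 6/4 + 6/3 + 6/2 + 6/1 = 13.7000.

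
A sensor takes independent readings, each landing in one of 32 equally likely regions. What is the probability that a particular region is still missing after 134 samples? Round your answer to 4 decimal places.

On each sample the fixed region fails to appear with probability 31/32.
P(still missing after 134) = (31/32)^134 = 0.01420.

0.0142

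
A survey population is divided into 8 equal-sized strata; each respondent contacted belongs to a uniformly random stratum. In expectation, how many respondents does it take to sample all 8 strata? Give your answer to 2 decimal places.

After k distinct strata have appeared, the next respondent gives a new one with probability (8-k)/8, so the expected wait for the (k+1)-th is 8/(8-k).
E[T] = 8/8 + 8/7 + 8/6 + ... + 8/2 + 8/1 = 8·H_{8}.
H_{8} = 2.718, so E[T] = 21.743.

21.74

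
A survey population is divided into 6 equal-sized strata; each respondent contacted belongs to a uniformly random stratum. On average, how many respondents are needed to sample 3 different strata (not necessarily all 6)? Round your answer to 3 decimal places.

3.700

Going from k to k+1 distinct takes a geometric number of respondents with mean 6/(6-k).
Sum over k = 0,...,2: E = 6/6 + 6/5 + 6/4 = 3.7000.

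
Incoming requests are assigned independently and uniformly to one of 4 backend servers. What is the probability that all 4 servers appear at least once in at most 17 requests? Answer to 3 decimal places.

0.970

By inclusion–exclusion over which servers are missing,
P(all seen) = Σ_{j=0}^{4} (-1)^j C(4,j)((4-j)/4)^17
= 1.0000 - 0.0301 + 0.0000 - 0.0000 + 0.0000
= 0.9700.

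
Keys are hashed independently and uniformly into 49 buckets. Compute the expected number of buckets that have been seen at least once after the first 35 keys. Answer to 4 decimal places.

For each bucket, P(seen in 35 keys) = 1 - (48/49)^35 = 0.51406.
By linearity of expectation, E[distinct seen] = 49·(1 - (48/49)^35) = 25.18906.

25.1891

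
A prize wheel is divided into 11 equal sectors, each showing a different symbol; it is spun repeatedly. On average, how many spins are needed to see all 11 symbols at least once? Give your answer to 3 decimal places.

33.219

The wait to go from k to k+1 distinct symbols is geometric with mean 11/(11-k).
E[T] = 11/11 + 11/10 + 11/9 + ... + 11/2 + 11/1 = 11·H_{11}.
H_{11} = 3.0199, so E[T] = 33.2187.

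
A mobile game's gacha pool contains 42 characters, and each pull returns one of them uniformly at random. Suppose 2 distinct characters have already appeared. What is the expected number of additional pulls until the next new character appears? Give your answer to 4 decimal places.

1.0500

Each pull yields a new character with probability (42-2)/42 = 40/42, so the wait is geometric with mean 42/40.
E = 42/40 = 1.05000.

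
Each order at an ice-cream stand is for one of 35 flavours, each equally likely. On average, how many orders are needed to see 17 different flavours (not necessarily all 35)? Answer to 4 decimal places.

With k distinct flavours already seen, the next new one arrives after an expected 35/(35-k) orders.
Sum over k = 0,...,16: E = 35/35 + 35/34 + 35/33 + ... + 35/20 + 35/19 = 22.80857.

22.8086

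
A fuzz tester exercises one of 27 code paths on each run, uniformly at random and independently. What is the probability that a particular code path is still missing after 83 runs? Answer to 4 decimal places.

Each run misses the fixed code path with probability (27-1)/27 = 26/27, independently.
P(still missing after 83) = (26/27)^83 = 0.04361.

0.0436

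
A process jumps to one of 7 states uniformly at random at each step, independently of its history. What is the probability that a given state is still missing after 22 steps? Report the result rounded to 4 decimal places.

On each step the fixed state fails to appear with probability 6/7.
P(still missing after 22) = (6/7)^22 = 0.03366.

0.0337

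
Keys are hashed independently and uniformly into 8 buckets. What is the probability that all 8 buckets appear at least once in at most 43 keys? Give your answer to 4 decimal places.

0.9744

By inclusion–exclusion over which buckets are missing,
P(all seen) = Σ_{j=0}^{8} (-1)^j C(8,j)((8-j)/8)^43
= 1.00000 - 0.02567 + 0.00012 - 0.00000 + 0.00000 - 0.00000 + 0.00000 - 0.00000 + 0.00000
= 0.97445.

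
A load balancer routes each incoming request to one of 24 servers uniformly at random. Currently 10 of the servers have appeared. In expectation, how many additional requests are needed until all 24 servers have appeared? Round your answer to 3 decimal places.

78.037

From k distinct to k+1 distinct takes on average 24/(24-k) requests.
Sum over k = 10,...,23: E = 24/14 + 24/13 + 24/12 + ... + 24/2 + 24/1 = 78.0375.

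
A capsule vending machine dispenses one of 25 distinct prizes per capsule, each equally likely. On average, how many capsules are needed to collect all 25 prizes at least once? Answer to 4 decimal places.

After k distinct prizes have appeared, the next capsule gives a new one with probability (25-k)/25, so the expected wait for the (k+1)-th is 25/(25-k).
E[T] = 25/25 + 25/24 + 25/23 + ... + 25/2 + 25/1 = 25·H_{25}.
H_{25} = 3.81596, so E[T] = 95.39895.

95.3990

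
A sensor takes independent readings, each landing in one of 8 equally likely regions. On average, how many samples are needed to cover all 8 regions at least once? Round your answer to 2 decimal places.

21.74

After k distinct regions have appeared, the next sample gives a new one with probability (8-k)/8, so the expected wait for the (k+1)-th is 8/(8-k).
E[T] = 8/8 + 8/7 + 8/6 + ... + 8/2 + 8/1 = 8·H_{8}.
H_{8} = 2.718, so E[T] = 21.743.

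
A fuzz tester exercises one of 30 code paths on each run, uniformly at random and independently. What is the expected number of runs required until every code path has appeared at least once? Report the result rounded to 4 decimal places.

After k distinct code paths have appeared, the next run gives a new one with probability (30-k)/30, so the expected wait for the (k+1)-th is 30/(30-k).
E[T] = 30/30 + 30/29 + 30/28 + ... + 30/2 + 30/1 = 30·H_{30}.
H_{30} = 3.99499, so E[T] = 119.84961.

119.8496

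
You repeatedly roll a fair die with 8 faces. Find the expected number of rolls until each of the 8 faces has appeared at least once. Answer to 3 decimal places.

Split into phases: going from k distinct to k+1 distinct takes on average 8/(8-k) rolls.
E[T] = 8/8 + 8/7 + 8/6 + ... + 8/2 + 8/1 = 8·H_{8}.
H_{8} = 2.7179, so E[T] = 21.7429.

21.743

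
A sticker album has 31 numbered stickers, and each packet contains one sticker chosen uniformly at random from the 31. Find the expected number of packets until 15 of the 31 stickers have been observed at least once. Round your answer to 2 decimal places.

With k distinct stickers already seen, the next new one arrives after an expected 31/(31-k) packets.
Sum over k = 0,...,14: E = 31/31 + 31/30 + 31/29 + ... + 31/18 + 31/17 = 20.042.

20.04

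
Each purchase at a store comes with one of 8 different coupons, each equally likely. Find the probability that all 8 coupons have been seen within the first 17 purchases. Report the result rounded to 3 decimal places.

By inclusion–exclusion over which coupons are missing,
P(all seen) = Σ_{j=0}^{8} (-1)^j C(8,j)((8-j)/8)^17
= 1.0000 - 0.8265 + 0.2105 - 0.0190 + 0.0005 - 0.0000 + 0.0000 - 0.0000 + 0.0000
= 0.3656.

0.366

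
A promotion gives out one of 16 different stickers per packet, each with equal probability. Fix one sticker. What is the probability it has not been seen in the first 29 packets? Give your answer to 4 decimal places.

0.1539

On each packet the fixed sticker fails to appear with probability 15/16.
P(still missing after 29) = (15/16)^29 = 0.15387.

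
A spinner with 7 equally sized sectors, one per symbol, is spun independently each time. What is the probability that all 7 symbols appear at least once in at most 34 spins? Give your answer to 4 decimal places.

0.9632

By inclusion–exclusion over which symbols are missing,
P(all seen) = Σ_{j=0}^{7} (-1)^j C(7,j)((7-j)/7)^34
= 1.00000 - 0.03706 + 0.00023 - 0.00000 + 0.00000 - 0.00000 + 0.00000 - 0.00000
= 0.96317.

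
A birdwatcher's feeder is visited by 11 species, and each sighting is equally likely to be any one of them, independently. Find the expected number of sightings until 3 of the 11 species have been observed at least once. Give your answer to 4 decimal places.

Going from k to k+1 distinct takes a geometric number of sightings with mean 11/(11-k).
Sum over k = 0,...,2: E = 11/11 + 11/10 + 11/9 = 3.32222.

3.3222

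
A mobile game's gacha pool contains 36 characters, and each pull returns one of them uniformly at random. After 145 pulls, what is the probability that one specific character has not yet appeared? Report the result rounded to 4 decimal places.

Each pull misses the fixed character with probability (36-1)/36 = 35/36, independently.
P(still missing after 145) = (35/36)^145 = 0.01683.

0.0168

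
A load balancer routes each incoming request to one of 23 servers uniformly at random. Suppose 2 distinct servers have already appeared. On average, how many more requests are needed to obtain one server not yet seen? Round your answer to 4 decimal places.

The number of requests until the next new server is geometric with success probability 21/23, so its mean is 23/21.
E = 23/21 = 1.09524.

1.0952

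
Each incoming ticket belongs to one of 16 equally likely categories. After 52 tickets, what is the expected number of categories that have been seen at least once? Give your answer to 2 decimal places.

15.44

For each category, P(seen in 52 tickets) = 1 - (15/16)^52 = 0.965.
By linearity of expectation, E[distinct seen] = 16·(1 - (15/16)^52) = 15.442.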